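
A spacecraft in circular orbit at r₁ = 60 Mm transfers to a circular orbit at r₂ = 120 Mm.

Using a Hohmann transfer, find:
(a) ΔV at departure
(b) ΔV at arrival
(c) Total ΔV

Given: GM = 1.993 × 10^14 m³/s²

Convert to SI: r₁ = 60 Mm = 6e+07 m; r₂ = 120 Mm = 1.2e+08 m.
Transfer semi-major axis: a_t = (r₁ + r₂)/2 = (6e+07 + 1.2e+08)/2 = 9e+07 m.
Circular speeds: v₁ = √(GM/r₁) = 1822.54 m/s, v₂ = √(GM/r₂) = 1288.73 m/s.
Transfer speeds (vis-viva v² = GM(2/r − 1/a_t)): v₁ᵗ = 2104.49 m/s, v₂ᵗ = 1052.25 m/s.
(a) ΔV₁ = |v₁ᵗ − v₁| ≈ 281.9 m/s = 281.9 m/s.
(b) ΔV₂ = |v₂ − v₂ᵗ| ≈ 236.5 m/s = 236.5 m/s.
(c) ΔV_total = ΔV₁ + ΔV₂ ≈ 518.4 m/s = 518.4 m/s.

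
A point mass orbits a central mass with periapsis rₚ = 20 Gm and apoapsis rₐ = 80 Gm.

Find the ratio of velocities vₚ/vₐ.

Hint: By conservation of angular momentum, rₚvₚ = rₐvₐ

Convert to SI: rₚ = 20 Gm = 2e+10 m; rₐ = 80 Gm = 8e+10 m.
Conservation of angular momentum gives rₚvₚ = rₐvₐ, so vₚ/vₐ = rₐ/rₚ.
vₚ/vₐ = 8e+10 / 2e+10 ≈ 4.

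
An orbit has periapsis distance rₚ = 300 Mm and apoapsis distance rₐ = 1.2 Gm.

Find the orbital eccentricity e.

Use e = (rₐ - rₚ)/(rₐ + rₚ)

Convert to SI: rₚ = 300 Mm = 3e+08 m; rₐ = 1.2 Gm = 1.2e+09 m.
e = (rₐ − rₚ) / (rₐ + rₚ).
e = (1.2e+09 − 3e+08) / (1.2e+09 + 3e+08) = 9e+08 / 1.5e+09 ≈ 0.6.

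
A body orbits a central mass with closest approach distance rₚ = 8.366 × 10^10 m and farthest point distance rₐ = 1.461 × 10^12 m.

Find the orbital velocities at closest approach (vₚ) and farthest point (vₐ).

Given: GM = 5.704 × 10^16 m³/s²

Use the vis-viva equation v² = GM(2/r − 1/a) with a = (rₚ + rₐ)/2 = (8.366e+10 + 1.461e+12)/2 = 7.7233e+11 m.
vₚ = √(GM · (2/rₚ − 1/a)) = √(5.704e+16 · (2/8.366e+10 − 1/7.7233e+11)) m/s ≈ 1136 m/s = 1.136 km/s.
vₐ = √(GM · (2/rₐ − 1/a)) = √(5.704e+16 · (2/1.461e+12 − 1/7.7233e+11)) m/s ≈ 65.03 m/s = 65.03 m/s.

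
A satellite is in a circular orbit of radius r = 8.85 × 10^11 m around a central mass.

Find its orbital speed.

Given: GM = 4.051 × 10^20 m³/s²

For a circular orbit, gravity supplies the centripetal force, so v = √(GM / r).
v = √(4.051e+20 / 8.85e+11) m/s ≈ 2.139e+04 m/s = 21.39 km/s.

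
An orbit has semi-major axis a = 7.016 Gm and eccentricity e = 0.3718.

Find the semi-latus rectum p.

Convert to SI: a = 7.016 Gm = 7.016e+09 m.
p = a (1 − e²).
p = 7.016e+09 · (1 − (0.3718)²) = 7.016e+09 · 0.861765 ≈ 6.046e+09 m = 6.046 Gm.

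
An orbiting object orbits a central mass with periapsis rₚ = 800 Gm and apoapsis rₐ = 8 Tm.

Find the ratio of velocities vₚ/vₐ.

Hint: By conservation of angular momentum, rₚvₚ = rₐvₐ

Convert to SI: rₚ = 800 Gm = 8e+11 m; rₐ = 8 Tm = 8e+12 m.
Conservation of angular momentum gives rₚvₚ = rₐvₐ, so vₚ/vₐ = rₐ/rₚ.
vₚ/vₐ = 8e+12 / 8e+11 ≈ 10.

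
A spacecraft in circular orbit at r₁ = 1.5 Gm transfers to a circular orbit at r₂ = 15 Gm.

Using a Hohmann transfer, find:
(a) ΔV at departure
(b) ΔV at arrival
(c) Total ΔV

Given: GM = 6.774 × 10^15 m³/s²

Convert to SI: r₁ = 1.5 Gm = 1.5e+09 m; r₂ = 15 Gm = 1.5e+10 m.
Transfer semi-major axis: a_t = (r₁ + r₂)/2 = (1.5e+09 + 1.5e+10)/2 = 8.25e+09 m.
Circular speeds: v₁ = √(GM/r₁) = 2125.09 m/s, v₂ = √(GM/r₂) = 672.012 m/s.
Transfer speeds (vis-viva v² = GM(2/r − 1/a_t)): v₁ᵗ = 2865.47 m/s, v₂ᵗ = 286.547 m/s.
(a) ΔV₁ = |v₁ᵗ − v₁| ≈ 740.4 m/s = 740.4 m/s.
(b) ΔV₂ = |v₂ − v₂ᵗ| ≈ 385.5 m/s = 385.5 m/s.
(c) ΔV_total = ΔV₁ + ΔV₂ ≈ 1126 m/s = 1.126 km/s.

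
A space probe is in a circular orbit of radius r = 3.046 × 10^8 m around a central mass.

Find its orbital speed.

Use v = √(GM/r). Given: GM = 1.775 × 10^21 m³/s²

For a circular orbit, gravity supplies the centripetal force, so v = √(GM / r).
v = √(1.775e+21 / 3.046e+08) m/s ≈ 2.414e+06 m/s = 2414 km/s.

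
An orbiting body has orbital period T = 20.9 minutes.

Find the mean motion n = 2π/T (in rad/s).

Convert to SI: T = 20.9 minutes = 1254 s.
n = 2π / T.
n = 2π / 1254 s ≈ 0.005011 rad/s.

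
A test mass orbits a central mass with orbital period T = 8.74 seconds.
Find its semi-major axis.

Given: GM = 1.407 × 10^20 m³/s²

Invert Kepler's third law: a = (GM · T² / (4π²))^(1/3).
Substituting T = 8.74 s and GM = 1.407e+20 m³/s²:
a = (1.407e+20 · (8.74)² / (4π²))^(1/3) m
a ≈ 6.481e+06 m = 6.481 Mm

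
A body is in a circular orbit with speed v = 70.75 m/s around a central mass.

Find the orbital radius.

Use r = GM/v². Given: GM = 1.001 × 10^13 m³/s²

For a circular orbit, v² = GM / r, so r = GM / v².
r = 1.001e+13 / (70.75)² m ≈ 2e+09 m = 2 Gm.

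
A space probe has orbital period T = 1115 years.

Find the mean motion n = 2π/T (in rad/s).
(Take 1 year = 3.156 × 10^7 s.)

Convert to SI: T = 1115 years = 3.51894e+10 s.
n = 2π / T.
n = 2π / 3.51894e+10 s ≈ 1.786e-10 rad/s.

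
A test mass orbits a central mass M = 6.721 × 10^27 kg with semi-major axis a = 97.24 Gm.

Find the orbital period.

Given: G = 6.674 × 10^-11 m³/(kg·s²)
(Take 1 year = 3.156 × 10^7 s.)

Convert to SI: a = 97.24 Gm = 9.724e+10 m.
GM = G · M = 6.674e-11 · 6.721e+27 = 4.4856e+17 m³/s².
Kepler's third law: T = 2π √(a³ / GM).
Substituting a = 9.724e+10 m and GM = 4.4856e+17 m³/s²:
T = 2π √((9.724e+10)³ / 4.4856e+17) s
T ≈ 2.845e+08 s = 9.014 years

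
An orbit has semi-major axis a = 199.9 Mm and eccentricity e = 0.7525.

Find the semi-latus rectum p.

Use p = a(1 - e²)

Convert to SI: a = 199.9 Mm = 1.999e+08 m.
p = a (1 − e²).
p = 1.999e+08 · (1 − (0.7525)²) = 1.999e+08 · 0.433744 ≈ 8.671e+07 m = 86.71 Mm.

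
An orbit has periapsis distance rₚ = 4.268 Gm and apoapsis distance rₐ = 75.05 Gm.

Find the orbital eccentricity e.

Convert to SI: rₚ = 4.268 Gm = 4.268e+09 m; rₐ = 75.05 Gm = 7.505e+10 m.
e = (rₐ − rₚ) / (rₐ + rₚ).
e = (7.505e+10 − 4.268e+09) / (7.505e+10 + 4.268e+09) = 7.0782e+10 / 7.9318e+10 ≈ 0.8924.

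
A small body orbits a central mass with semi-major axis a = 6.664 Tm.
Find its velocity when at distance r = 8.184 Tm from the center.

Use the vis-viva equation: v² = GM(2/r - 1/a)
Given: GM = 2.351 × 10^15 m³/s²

Convert to SI: a = 6.664 Tm = 6.664e+12 m; r = 8.184 Tm = 8.184e+12 m.
Vis-viva: v = √(GM · (2/r − 1/a)).
2/r − 1/a = 2/8.184e+12 − 1/6.664e+12 = 9.43193e-14 m⁻¹.
v = √(2.351e+15 · 9.43193e-14) m/s ≈ 14.89 m/s = 14.89 m/s.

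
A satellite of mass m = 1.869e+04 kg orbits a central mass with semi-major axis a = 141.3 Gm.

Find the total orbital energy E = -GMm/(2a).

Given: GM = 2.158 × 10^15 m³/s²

Convert to SI: a = 141.3 Gm = 1.413e+11 m.
E = −GMm / (2a).
E = −2.158e+15 · 1.869e+04 / (2 · 1.413e+11) J ≈ -1.427e+08 J = -142.7 MJ.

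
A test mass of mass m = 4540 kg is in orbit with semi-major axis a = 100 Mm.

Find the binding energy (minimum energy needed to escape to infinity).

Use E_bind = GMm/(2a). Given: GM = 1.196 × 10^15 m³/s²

Convert to SI: a = 100 Mm = 1e+08 m.
Total orbital energy is E = −GMm/(2a); binding energy is E_bind = −E = GMm/(2a).
E_bind = 1.196e+15 · 4540 / (2 · 1e+08) J ≈ 2.715e+10 J = 27.15 GJ.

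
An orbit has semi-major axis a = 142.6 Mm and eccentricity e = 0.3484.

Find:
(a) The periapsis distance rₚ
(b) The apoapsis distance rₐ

Convert to SI: a = 142.6 Mm = 1.426e+08 m.
(a) rₚ = a(1 − e) = 1.426e+08 · (1 − 0.3484) = 1.426e+08 · 0.6516 ≈ 9.292e+07 m = 92.92 Mm.
(b) rₐ = a(1 + e) = 1.426e+08 · (1 + 0.3484) = 1.426e+08 · 1.3484 ≈ 1.923e+08 m = 192.3 Mm.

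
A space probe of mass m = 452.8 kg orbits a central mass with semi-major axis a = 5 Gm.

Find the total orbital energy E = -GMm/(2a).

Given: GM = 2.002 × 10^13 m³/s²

Convert to SI: a = 5 Gm = 5e+09 m.
E = −GMm / (2a).
E = −2.002e+13 · 452.8 / (2 · 5e+09) J ≈ -9.065e+05 J = -906.5 kJ.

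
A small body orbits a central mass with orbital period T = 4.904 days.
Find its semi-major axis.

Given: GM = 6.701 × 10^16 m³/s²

Convert to SI: T = 4.904 days = 423706 s.
Invert Kepler's third law: a = (GM · T² / (4π²))^(1/3).
Substituting T = 423706 s and GM = 6.701e+16 m³/s²:
a = (6.701e+16 · (423706)² / (4π²))^(1/3) m
a ≈ 6.729e+08 m = 672.9 Mm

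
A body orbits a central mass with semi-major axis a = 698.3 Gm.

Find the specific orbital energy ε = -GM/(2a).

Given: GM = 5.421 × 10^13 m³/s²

Convert to SI: a = 698.3 Gm = 6.983e+11 m.
ε = −GM / (2a).
ε = −5.421e+13 / (2 · 6.983e+11) J/kg ≈ -38.82 J/kg = -38.82 J/kg.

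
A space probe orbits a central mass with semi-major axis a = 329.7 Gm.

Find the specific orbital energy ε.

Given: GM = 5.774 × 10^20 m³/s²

Convert to SI: a = 329.7 Gm = 3.297e+11 m.
ε = −GM / (2a).
ε = −5.774e+20 / (2 · 3.297e+11) J/kg ≈ -8.756e+08 J/kg = -875.6 MJ/kg.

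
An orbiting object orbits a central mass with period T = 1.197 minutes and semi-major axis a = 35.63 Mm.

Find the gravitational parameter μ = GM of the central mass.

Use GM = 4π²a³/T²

Convert to SI: T = 1.197 minutes = 71.82 s; a = 35.63 Mm = 3.563e+07 m.
GM = 4π² · a³ / T².
GM = 4π² · (3.563e+07)³ / (71.82)² m³/s² ≈ 3.462e+20 m³/s² = 3.462 × 10^20 m³/s².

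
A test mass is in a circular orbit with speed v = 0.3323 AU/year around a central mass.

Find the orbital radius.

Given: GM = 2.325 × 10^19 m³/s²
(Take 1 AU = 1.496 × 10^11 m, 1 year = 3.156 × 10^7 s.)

Convert to SI: v = 0.3323 AU/year = 1575.16 m/s.
For a circular orbit, v² = GM / r, so r = GM / v².
r = 2.325e+19 / (1575.16)² m ≈ 9.371e+12 m = 62.64 AU.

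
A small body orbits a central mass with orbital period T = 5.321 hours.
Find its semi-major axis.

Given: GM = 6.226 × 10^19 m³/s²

Convert to SI: T = 5.321 hours = 19155.6 s.
Invert Kepler's third law: a = (GM · T² / (4π²))^(1/3).
Substituting T = 19155.6 s and GM = 6.226e+19 m³/s²:
a = (6.226e+19 · (19155.6)² / (4π²))^(1/3) m
a ≈ 8.333e+08 m = 833.3 Mm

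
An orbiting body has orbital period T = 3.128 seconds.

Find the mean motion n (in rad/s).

n = 2π / T.
n = 2π / 3.128 s ≈ 2.009 rad/s.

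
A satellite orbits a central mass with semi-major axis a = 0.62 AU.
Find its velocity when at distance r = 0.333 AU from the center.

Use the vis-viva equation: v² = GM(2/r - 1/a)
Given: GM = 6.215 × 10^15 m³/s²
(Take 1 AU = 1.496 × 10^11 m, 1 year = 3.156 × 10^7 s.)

Convert to SI: a = 0.62 AU = 9.2752e+10 m; r = 0.333 AU = 4.98168e+10 m.
Vis-viva: v = √(GM · (2/r − 1/a)).
2/r − 1/a = 2/4.98168e+10 − 1/9.2752e+10 = 2.93657e-11 m⁻¹.
v = √(6.215e+15 · 2.93657e-11) m/s ≈ 427.2 m/s = 0.09013 AU/year.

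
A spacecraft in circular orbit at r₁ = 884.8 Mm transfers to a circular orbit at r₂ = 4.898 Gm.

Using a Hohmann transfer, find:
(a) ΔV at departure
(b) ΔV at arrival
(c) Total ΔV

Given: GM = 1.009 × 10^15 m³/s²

Convert to SI: r₁ = 884.8 Mm = 8.848e+08 m; r₂ = 4.898 Gm = 4.898e+09 m.
Transfer semi-major axis: a_t = (r₁ + r₂)/2 = (8.848e+08 + 4.898e+09)/2 = 2.8914e+09 m.
Circular speeds: v₁ = √(GM/r₁) = 1067.88 m/s, v₂ = √(GM/r₂) = 453.875 m/s.
Transfer speeds (vis-viva v² = GM(2/r − 1/a_t)): v₁ᵗ = 1389.88 m/s, v₂ᵗ = 251.076 m/s.
(a) ΔV₁ = |v₁ᵗ − v₁| ≈ 322 m/s = 322 m/s.
(b) ΔV₂ = |v₂ − v₂ᵗ| ≈ 202.8 m/s = 202.8 m/s.
(c) ΔV_total = ΔV₁ + ΔV₂ ≈ 524.8 m/s = 524.8 m/s.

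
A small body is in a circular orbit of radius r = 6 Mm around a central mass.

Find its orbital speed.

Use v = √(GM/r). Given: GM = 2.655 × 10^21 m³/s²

Convert to SI: r = 6 Mm = 6e+06 m.
For a circular orbit, gravity supplies the centripetal force, so v = √(GM / r).
v = √(2.655e+21 / 6e+06) m/s ≈ 2.104e+07 m/s = 2.104e+04 km/s.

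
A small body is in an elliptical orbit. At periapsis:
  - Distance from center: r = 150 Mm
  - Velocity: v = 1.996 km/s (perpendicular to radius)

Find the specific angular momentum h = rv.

Convert to SI: r = 150 Mm = 1.5e+08 m; v = 1.996 km/s = 1996 m/s.
With v perpendicular to r, h = r · v.
h = 1.5e+08 · 1996 m²/s ≈ 2.994e+11 m²/s.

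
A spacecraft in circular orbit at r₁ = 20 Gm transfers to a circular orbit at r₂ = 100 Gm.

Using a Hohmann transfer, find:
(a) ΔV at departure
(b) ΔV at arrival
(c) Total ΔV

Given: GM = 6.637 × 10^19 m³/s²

Convert to SI: r₁ = 20 Gm = 2e+10 m; r₂ = 100 Gm = 1e+11 m.
Transfer semi-major axis: a_t = (r₁ + r₂)/2 = (2e+10 + 1e+11)/2 = 6e+10 m.
Circular speeds: v₁ = √(GM/r₁) = 57606.4 m/s, v₂ = √(GM/r₂) = 25762.4 m/s.
Transfer speeds (vis-viva v² = GM(2/r − 1/a_t)): v₁ᵗ = 74369.6 m/s, v₂ᵗ = 14873.9 m/s.
(a) ΔV₁ = |v₁ᵗ − v₁| ≈ 1.676e+04 m/s = 16.76 km/s.
(b) ΔV₂ = |v₂ − v₂ᵗ| ≈ 1.089e+04 m/s = 10.89 km/s.
(c) ΔV_total = ΔV₁ + ΔV₂ ≈ 2.765e+04 m/s = 27.65 km/s.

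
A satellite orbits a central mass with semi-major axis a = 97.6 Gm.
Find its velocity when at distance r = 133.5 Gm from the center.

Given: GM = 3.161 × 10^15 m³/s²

Convert to SI: a = 97.6 Gm = 9.76e+10 m; r = 133.5 Gm = 1.335e+11 m.
Vis-viva: v = √(GM · (2/r − 1/a)).
2/r − 1/a = 2/1.335e+11 − 1/9.76e+10 = 4.73537e-12 m⁻¹.
v = √(3.161e+15 · 4.73537e-12) m/s ≈ 122.3 m/s = 122.3 m/s.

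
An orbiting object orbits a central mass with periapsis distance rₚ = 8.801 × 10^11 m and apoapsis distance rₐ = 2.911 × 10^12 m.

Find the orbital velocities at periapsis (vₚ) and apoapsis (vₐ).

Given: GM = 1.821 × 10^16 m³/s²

Use the vis-viva equation v² = GM(2/r − 1/a) with a = (rₚ + rₐ)/2 = (8.801e+11 + 2.911e+12)/2 = 1.89555e+12 m.
vₚ = √(GM · (2/rₚ − 1/a)) = √(1.821e+16 · (2/8.801e+11 − 1/1.89555e+12)) m/s ≈ 178.3 m/s = 178.3 m/s.
vₐ = √(GM · (2/rₐ − 1/a)) = √(1.821e+16 · (2/2.911e+12 − 1/1.89555e+12)) m/s ≈ 53.89 m/s = 53.89 m/s.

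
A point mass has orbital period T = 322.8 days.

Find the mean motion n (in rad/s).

Convert to SI: T = 322.8 days = 2.78899e+07 s.
n = 2π / T.
n = 2π / 2.78899e+07 s ≈ 2.253e-07 rad/s.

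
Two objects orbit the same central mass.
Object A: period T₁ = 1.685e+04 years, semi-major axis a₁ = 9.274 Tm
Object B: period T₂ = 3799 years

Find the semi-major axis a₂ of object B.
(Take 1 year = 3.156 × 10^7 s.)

Convert to SI: T₁ = 1.685e+04 years = 5.31786e+11 s; a₁ = 9.274 Tm = 9.274e+12 m; T₂ = 3799 years = 1.19896e+11 s.
Kepler's third law: (T₁/T₂)² = (a₁/a₂)³ ⇒ a₂ = a₁ · (T₂/T₁)^(2/3).
T₂/T₁ = 1.19896e+11 / 5.31786e+11 = 0.22546.
a₂ = 9.274e+12 · (0.22546)^(2/3) m ≈ 3.435e+12 m = 3.435 Tm.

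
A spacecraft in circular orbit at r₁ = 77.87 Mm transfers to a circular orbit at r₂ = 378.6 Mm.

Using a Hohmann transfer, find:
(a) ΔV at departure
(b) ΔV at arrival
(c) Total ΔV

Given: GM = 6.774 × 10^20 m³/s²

Convert to SI: r₁ = 77.87 Mm = 7.787e+07 m; r₂ = 378.6 Mm = 3.786e+08 m.
Transfer semi-major axis: a_t = (r₁ + r₂)/2 = (7.787e+07 + 3.786e+08)/2 = 2.28235e+08 m.
Circular speeds: v₁ = √(GM/r₁) = 2.94943e+06 m/s, v₂ = √(GM/r₂) = 1.33762e+06 m/s.
Transfer speeds (vis-viva v² = GM(2/r − 1/a_t)): v₁ᵗ = 3.79871e+06 m/s, v₂ᵗ = 781315 m/s.
(a) ΔV₁ = |v₁ᵗ − v₁| ≈ 8.493e+05 m/s = 849.3 km/s.
(b) ΔV₂ = |v₂ − v₂ᵗ| ≈ 5.563e+05 m/s = 556.3 km/s.
(c) ΔV_total = ΔV₁ + ΔV₂ ≈ 1.406e+06 m/s = 1406 km/s.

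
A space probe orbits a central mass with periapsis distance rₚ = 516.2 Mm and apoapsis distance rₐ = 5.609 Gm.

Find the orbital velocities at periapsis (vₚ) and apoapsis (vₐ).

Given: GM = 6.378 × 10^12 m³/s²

Convert to SI: rₚ = 516.2 Mm = 5.162e+08 m; rₐ = 5.609 Gm = 5.609e+09 m.
Use the vis-viva equation v² = GM(2/r − 1/a) with a = (rₚ + rₐ)/2 = (5.162e+08 + 5.609e+09)/2 = 3.0626e+09 m.
vₚ = √(GM · (2/rₚ − 1/a)) = √(6.378e+12 · (2/5.162e+08 − 1/3.0626e+09)) m/s ≈ 150.4 m/s = 150.4 m/s.
vₐ = √(GM · (2/rₐ − 1/a)) = √(6.378e+12 · (2/5.609e+09 − 1/3.0626e+09)) m/s ≈ 13.84 m/s = 13.84 m/s.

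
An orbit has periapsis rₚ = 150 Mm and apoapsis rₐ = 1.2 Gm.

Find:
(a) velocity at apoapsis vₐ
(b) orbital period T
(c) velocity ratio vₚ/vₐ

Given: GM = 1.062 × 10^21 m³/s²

Convert to SI: rₚ = 150 Mm = 1.5e+08 m; rₐ = 1.2 Gm = 1.2e+09 m.
(a) With a = (rₚ + rₐ)/2 = 6.75e+08 m, vₐ = √(GM (2/rₐ − 1/a)) = √(1.062e+21 · (2/1.2e+09 − 1/6.75e+08)) m/s ≈ 4.435e+05 m/s
(b) With a = (rₚ + rₐ)/2 = 6.75e+08 m, T = 2π √(a³/GM) = 2π √((6.75e+08)³/1.062e+21) s ≈ 3381 s
(c) Conservation of angular momentum (rₚvₚ = rₐvₐ) gives vₚ/vₐ = rₐ/rₚ = 1.2e+09/1.5e+08 ≈ 8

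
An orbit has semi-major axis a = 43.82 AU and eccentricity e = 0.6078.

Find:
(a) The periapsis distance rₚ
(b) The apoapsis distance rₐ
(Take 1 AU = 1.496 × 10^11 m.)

Convert to SI: a = 43.82 AU = 6.55547e+12 m.
(a) rₚ = a(1 − e) = 6.55547e+12 · (1 − 0.6078) = 6.55547e+12 · 0.3922 ≈ 2.571e+12 m = 17.19 AU.
(b) rₐ = a(1 + e) = 6.55547e+12 · (1 + 0.6078) = 6.55547e+12 · 1.6078 ≈ 1.054e+13 m = 70.45 AU.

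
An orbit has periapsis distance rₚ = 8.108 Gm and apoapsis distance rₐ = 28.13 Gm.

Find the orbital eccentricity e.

Convert to SI: rₚ = 8.108 Gm = 8.108e+09 m; rₐ = 28.13 Gm = 2.813e+10 m.
e = (rₐ − rₚ) / (rₐ + rₚ).
e = (2.813e+10 − 8.108e+09) / (2.813e+10 + 8.108e+09) = 2.0022e+10 / 3.6238e+10 ≈ 0.5525.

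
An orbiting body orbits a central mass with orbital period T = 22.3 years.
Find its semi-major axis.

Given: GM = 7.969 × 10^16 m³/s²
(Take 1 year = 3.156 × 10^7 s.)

Convert to SI: T = 22.3 years = 7.03788e+08 s.
Invert Kepler's third law: a = (GM · T² / (4π²))^(1/3).
Substituting T = 7.03788e+08 s and GM = 7.969e+16 m³/s²:
a = (7.969e+16 · (7.03788e+08)² / (4π²))^(1/3) m
a ≈ 9.999e+10 m = 99.99 Gm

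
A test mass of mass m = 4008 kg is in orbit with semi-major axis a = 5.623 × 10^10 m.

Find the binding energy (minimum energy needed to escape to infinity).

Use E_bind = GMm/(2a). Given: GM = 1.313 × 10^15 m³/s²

Total orbital energy is E = −GMm/(2a); binding energy is E_bind = −E = GMm/(2a).
E_bind = 1.313e+15 · 4008 / (2 · 5.623e+10) J ≈ 4.679e+07 J = 46.79 MJ.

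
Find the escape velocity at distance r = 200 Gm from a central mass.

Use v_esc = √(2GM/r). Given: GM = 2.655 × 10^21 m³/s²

Convert to SI: r = 200 Gm = 2e+11 m.
Escape velocity comes from setting total energy to zero: ½v² − GM/r = 0 ⇒ v_esc = √(2GM / r).
v_esc = √(2 · 2.655e+21 / 2e+11) m/s ≈ 1.629e+05 m/s = 162.9 km/s.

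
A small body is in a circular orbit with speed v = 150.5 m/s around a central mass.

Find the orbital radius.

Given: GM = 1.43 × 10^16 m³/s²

For a circular orbit, v² = GM / r, so r = GM / v².
r = 1.43e+16 / (150.5)² m ≈ 6.313e+11 m = 631.3 Gm.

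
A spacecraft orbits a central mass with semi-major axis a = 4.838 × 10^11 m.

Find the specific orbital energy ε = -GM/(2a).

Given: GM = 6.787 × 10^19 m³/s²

ε = −GM / (2a).
ε = −6.787e+19 / (2 · 4.838e+11) J/kg ≈ -7.014e+07 J/kg = -70.14 MJ/kg.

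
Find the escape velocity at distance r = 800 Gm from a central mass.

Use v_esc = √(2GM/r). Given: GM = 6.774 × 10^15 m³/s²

Convert to SI: r = 800 Gm = 8e+11 m.
Escape velocity comes from setting total energy to zero: ½v² − GM/r = 0 ⇒ v_esc = √(2GM / r).
v_esc = √(2 · 6.774e+15 / 8e+11) m/s ≈ 130.1 m/s = 130.1 m/s.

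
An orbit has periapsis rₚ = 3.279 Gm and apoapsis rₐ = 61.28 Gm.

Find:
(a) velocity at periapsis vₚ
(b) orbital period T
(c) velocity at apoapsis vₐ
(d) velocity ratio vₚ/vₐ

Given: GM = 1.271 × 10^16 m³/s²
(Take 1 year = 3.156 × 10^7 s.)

Convert to SI: rₚ = 3.279 Gm = 3.279e+09 m; rₐ = 61.28 Gm = 6.128e+10 m.
(a) With a = (rₚ + rₐ)/2 = 3.22795e+10 m, vₚ = √(GM (2/rₚ − 1/a)) = √(1.271e+16 · (2/3.279e+09 − 1/3.22795e+10)) m/s ≈ 2713 m/s
(b) With a = (rₚ + rₐ)/2 = 3.22795e+10 m, T = 2π √(a³/GM) = 2π √((3.22795e+10)³/1.271e+16) s ≈ 3.232e+08 s
(c) With a = (rₚ + rₐ)/2 = 3.22795e+10 m, vₐ = √(GM (2/rₐ − 1/a)) = √(1.271e+16 · (2/6.128e+10 − 1/3.22795e+10)) m/s ≈ 145.2 m/s
(d) Conservation of angular momentum (rₚvₚ = rₐvₐ) gives vₚ/vₐ = rₐ/rₚ = 6.128e+10/3.279e+09 ≈ 18.69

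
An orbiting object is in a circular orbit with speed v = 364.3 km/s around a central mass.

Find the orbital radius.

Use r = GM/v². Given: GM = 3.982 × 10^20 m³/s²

Convert to SI: v = 364.3 km/s = 364300 m/s.
For a circular orbit, v² = GM / r, so r = GM / v².
r = 3.982e+20 / (364300)² m ≈ 3e+09 m = 3 Gm.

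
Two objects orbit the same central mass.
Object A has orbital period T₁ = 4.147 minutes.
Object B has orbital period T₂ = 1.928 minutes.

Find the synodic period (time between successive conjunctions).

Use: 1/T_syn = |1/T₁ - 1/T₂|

Convert to SI: T₁ = 4.147 minutes = 248.82 s; T₂ = 1.928 minutes = 115.68 s.
T_syn = |T₁ · T₂ / (T₁ − T₂)|.
T_syn = |248.82 · 115.68 / (248.82 − 115.68)| s ≈ 216.2 s = 3.603 minutes.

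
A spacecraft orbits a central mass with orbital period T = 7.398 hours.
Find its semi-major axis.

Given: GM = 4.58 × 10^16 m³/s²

Convert to SI: T = 7.398 hours = 26632.8 s.
Invert Kepler's third law: a = (GM · T² / (4π²))^(1/3).
Substituting T = 26632.8 s and GM = 4.58e+16 m³/s²:
a = (4.58e+16 · (26632.8)² / (4π²))^(1/3) m
a ≈ 9.371e+07 m = 9.371 × 10^7 m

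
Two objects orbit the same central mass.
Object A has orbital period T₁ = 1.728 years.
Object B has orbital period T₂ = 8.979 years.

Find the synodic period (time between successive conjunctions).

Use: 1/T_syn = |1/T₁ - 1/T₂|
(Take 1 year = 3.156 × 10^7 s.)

Convert to SI: T₁ = 1.728 years = 5.45357e+07 s; T₂ = 8.979 years = 2.83377e+08 s.
T_syn = |T₁ · T₂ / (T₁ − T₂)|.
T_syn = |5.45357e+07 · 2.83377e+08 / (5.45357e+07 − 2.83377e+08)| s ≈ 6.753e+07 s = 2.14 years.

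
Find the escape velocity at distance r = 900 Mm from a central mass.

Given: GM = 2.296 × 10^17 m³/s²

Convert to SI: r = 900 Mm = 9e+08 m.
Escape velocity comes from setting total energy to zero: ½v² − GM/r = 0 ⇒ v_esc = √(2GM / r).
v_esc = √(2 · 2.296e+17 / 9e+08) m/s ≈ 2.259e+04 m/s = 22.59 km/s.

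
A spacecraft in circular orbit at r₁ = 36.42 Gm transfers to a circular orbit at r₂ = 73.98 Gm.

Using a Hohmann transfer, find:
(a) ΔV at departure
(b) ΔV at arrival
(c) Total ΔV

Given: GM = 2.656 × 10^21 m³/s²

Convert to SI: r₁ = 36.42 Gm = 3.642e+10 m; r₂ = 73.98 Gm = 7.398e+10 m.
Transfer semi-major axis: a_t = (r₁ + r₂)/2 = (3.642e+10 + 7.398e+10)/2 = 5.52e+10 m.
Circular speeds: v₁ = √(GM/r₁) = 270050 m/s, v₂ = √(GM/r₂) = 189477 m/s.
Transfer speeds (vis-viva v² = GM(2/r − 1/a_t)): v₁ᵗ = 312631 m/s, v₂ᵗ = 153907 m/s.
(a) ΔV₁ = |v₁ᵗ − v₁| ≈ 4.258e+04 m/s = 42.58 km/s.
(b) ΔV₂ = |v₂ − v₂ᵗ| ≈ 3.557e+04 m/s = 35.57 km/s.
(c) ΔV_total = ΔV₁ + ΔV₂ ≈ 7.815e+04 m/s = 78.15 km/s.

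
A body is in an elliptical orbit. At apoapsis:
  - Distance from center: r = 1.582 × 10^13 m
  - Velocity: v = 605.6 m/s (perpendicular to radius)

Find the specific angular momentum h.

With v perpendicular to r, h = r · v.
h = 1.582e+13 · 605.6 m²/s ≈ 9.581e+15 m²/s.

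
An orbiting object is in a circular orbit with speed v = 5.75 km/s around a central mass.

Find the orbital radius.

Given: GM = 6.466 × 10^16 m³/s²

Convert to SI: v = 5.75 km/s = 5750 m/s.
For a circular orbit, v² = GM / r, so r = GM / v².
r = 6.466e+16 / (5750)² m ≈ 1.956e+09 m = 1.956 Gm.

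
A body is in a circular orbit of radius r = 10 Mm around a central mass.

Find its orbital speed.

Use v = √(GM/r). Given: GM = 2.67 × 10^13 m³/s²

Convert to SI: r = 10 Mm = 1e+07 m.
For a circular orbit, gravity supplies the centripetal force, so v = √(GM / r).
v = √(2.67e+13 / 1e+07) m/s ≈ 1634 m/s = 1.634 km/s.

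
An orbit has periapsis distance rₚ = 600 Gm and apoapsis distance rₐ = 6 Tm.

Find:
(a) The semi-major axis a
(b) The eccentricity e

Convert to SI: rₚ = 600 Gm = 6e+11 m; rₐ = 6 Tm = 6e+12 m.
(a) a = (rₚ + rₐ) / 2 = (6e+11 + 6e+12) / 2 ≈ 3.3e+12 m = 3.3 Tm.
(b) e = (rₐ − rₚ) / (rₐ + rₚ) = (6e+12 − 6e+11) / (6e+12 + 6e+11) ≈ 0.8182.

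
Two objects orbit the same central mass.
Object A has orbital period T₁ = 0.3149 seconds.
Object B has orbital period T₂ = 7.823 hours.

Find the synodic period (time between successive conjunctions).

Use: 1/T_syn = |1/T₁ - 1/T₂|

Convert to SI: T₂ = 7.823 hours = 28162.8 s.
T_syn = |T₁ · T₂ / (T₁ − T₂)|.
T_syn = |0.3149 · 28162.8 / (0.3149 − 28162.8)| s ≈ 0.3149 s = 0.3149 seconds.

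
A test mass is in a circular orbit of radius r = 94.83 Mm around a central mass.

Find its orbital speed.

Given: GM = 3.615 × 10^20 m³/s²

Convert to SI: r = 94.83 Mm = 9.483e+07 m.
For a circular orbit, gravity supplies the centripetal force, so v = √(GM / r).
v = √(3.615e+20 / 9.483e+07) m/s ≈ 1.952e+06 m/s = 1952 km/s.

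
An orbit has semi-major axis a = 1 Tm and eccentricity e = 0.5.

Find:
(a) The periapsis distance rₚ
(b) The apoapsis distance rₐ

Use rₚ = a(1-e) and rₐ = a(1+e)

Convert to SI: a = 1 Tm = 1e+12 m.
(a) rₚ = a(1 − e) = 1e+12 · (1 − 0.5) = 1e+12 · 0.5 ≈ 5e+11 m = 500 Gm.
(b) rₐ = a(1 + e) = 1e+12 · (1 + 0.5) = 1e+12 · 1.5 ≈ 1.5e+12 m = 1.5 Tm.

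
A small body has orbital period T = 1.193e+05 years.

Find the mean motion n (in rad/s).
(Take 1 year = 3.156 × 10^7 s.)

Convert to SI: T = 1.193e+05 years = 3.76511e+12 s.
n = 2π / T.
n = 2π / 3.76511e+12 s ≈ 1.669e-12 rad/s.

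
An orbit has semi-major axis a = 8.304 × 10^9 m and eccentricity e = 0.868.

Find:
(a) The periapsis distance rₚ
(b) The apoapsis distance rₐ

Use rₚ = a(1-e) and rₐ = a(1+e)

(a) rₚ = a(1 − e) = 8.304e+09 · (1 − 0.868) = 8.304e+09 · 0.132 ≈ 1.096e+09 m = 1.096 × 10^9 m.
(b) rₐ = a(1 + e) = 8.304e+09 · (1 + 0.868) = 8.304e+09 · 1.868 ≈ 1.551e+10 m = 1.551 × 10^10 m.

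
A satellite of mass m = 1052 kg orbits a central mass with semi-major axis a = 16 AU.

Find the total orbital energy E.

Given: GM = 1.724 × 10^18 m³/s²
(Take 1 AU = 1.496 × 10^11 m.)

Convert to SI: a = 16 AU = 2.3936e+12 m.
E = −GMm / (2a).
E = −1.724e+18 · 1052 / (2 · 2.3936e+12) J ≈ -3.789e+08 J = -378.9 MJ.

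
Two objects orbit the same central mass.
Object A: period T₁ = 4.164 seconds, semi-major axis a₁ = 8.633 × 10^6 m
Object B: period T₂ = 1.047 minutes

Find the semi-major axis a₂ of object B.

Convert to SI: T₂ = 1.047 minutes = 62.82 s.
Kepler's third law: (T₁/T₂)² = (a₁/a₂)³ ⇒ a₂ = a₁ · (T₂/T₁)^(2/3).
T₂/T₁ = 62.82 / 4.164 = 15.0865.
a₂ = 8.633e+06 · (15.0865)^(2/3) m ≈ 5.271e+07 m = 5.271 × 10^7 m.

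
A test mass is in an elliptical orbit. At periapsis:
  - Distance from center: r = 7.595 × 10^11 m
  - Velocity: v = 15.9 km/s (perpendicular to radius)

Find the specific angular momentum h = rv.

Convert to SI: v = 15.9 km/s = 15900 m/s.
With v perpendicular to r, h = r · v.
h = 7.595e+11 · 15900 m²/s ≈ 1.208e+16 m²/s.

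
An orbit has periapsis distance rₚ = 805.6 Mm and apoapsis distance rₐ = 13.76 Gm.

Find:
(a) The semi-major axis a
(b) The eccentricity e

Convert to SI: rₚ = 805.6 Mm = 8.056e+08 m; rₐ = 13.76 Gm = 1.376e+10 m.
(a) a = (rₚ + rₐ) / 2 = (8.056e+08 + 1.376e+10) / 2 ≈ 7.283e+09 m = 7.283 Gm.
(b) e = (rₐ − rₚ) / (rₐ + rₚ) = (1.376e+10 − 8.056e+08) / (1.376e+10 + 8.056e+08) ≈ 0.8894.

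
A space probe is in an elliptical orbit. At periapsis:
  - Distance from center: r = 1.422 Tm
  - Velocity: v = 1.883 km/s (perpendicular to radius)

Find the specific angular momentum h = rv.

Convert to SI: r = 1.422 Tm = 1.422e+12 m; v = 1.883 km/s = 1883 m/s.
With v perpendicular to r, h = r · v.
h = 1.422e+12 · 1883 m²/s ≈ 2.678e+15 m²/s.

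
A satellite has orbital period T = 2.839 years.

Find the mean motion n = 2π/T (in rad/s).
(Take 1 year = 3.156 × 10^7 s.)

Convert to SI: T = 2.839 years = 8.95988e+07 s.
n = 2π / T.
n = 2π / 8.95988e+07 s ≈ 7.013e-08 rad/s.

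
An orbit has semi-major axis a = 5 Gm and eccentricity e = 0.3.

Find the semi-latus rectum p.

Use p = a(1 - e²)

Convert to SI: a = 5 Gm = 5e+09 m.
p = a (1 − e²).
p = 5e+09 · (1 − (0.3)²) = 5e+09 · 0.91 ≈ 4.55e+09 m = 4.55 Gm.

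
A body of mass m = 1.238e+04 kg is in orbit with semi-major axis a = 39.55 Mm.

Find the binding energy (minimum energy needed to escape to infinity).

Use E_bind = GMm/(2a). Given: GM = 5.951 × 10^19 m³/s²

Convert to SI: a = 39.55 Mm = 3.955e+07 m.
Total orbital energy is E = −GMm/(2a); binding energy is E_bind = −E = GMm/(2a).
E_bind = 5.951e+19 · 1.238e+04 / (2 · 3.955e+07) J ≈ 9.314e+15 J = 9.314 PJ.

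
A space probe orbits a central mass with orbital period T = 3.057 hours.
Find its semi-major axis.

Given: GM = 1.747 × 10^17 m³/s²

Convert to SI: T = 3.057 hours = 11005.2 s.
Invert Kepler's third law: a = (GM · T² / (4π²))^(1/3).
Substituting T = 11005.2 s and GM = 1.747e+17 m³/s²:
a = (1.747e+17 · (11005.2)² / (4π²))^(1/3) m
a ≈ 8.123e+07 m = 8.123 × 10^7 m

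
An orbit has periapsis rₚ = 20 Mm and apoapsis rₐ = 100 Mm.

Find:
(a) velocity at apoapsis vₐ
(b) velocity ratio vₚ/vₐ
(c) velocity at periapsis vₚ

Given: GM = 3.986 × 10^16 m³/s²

Convert to SI: rₚ = 20 Mm = 2e+07 m; rₐ = 100 Mm = 1e+08 m.
(a) With a = (rₚ + rₐ)/2 = 6e+07 m, vₐ = √(GM (2/rₐ − 1/a)) = √(3.986e+16 · (2/1e+08 − 1/6e+07)) m/s ≈ 1.153e+04 m/s
(b) Conservation of angular momentum (rₚvₚ = rₐvₐ) gives vₚ/vₐ = rₐ/rₚ = 1e+08/2e+07 ≈ 5
(c) With a = (rₚ + rₐ)/2 = 6e+07 m, vₚ = √(GM (2/rₚ − 1/a)) = √(3.986e+16 · (2/2e+07 − 1/6e+07)) m/s ≈ 5.763e+04 m/s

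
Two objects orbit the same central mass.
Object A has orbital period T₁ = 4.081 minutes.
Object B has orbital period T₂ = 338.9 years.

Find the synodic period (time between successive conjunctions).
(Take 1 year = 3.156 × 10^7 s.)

Convert to SI: T₁ = 4.081 minutes = 244.86 s; T₂ = 338.9 years = 1.06957e+10 s.
T_syn = |T₁ · T₂ / (T₁ − T₂)|.
T_syn = |244.86 · 1.06957e+10 / (244.86 − 1.06957e+10)| s ≈ 244.9 s = 4.081 minutes.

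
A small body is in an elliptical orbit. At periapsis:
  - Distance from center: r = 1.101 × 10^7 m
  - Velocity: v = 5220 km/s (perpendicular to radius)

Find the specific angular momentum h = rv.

Convert to SI: v = 5220 km/s = 5.22e+06 m/s.
With v perpendicular to r, h = r · v.
h = 1.101e+07 · 5.22e+06 m²/s ≈ 5.747e+13 m²/s.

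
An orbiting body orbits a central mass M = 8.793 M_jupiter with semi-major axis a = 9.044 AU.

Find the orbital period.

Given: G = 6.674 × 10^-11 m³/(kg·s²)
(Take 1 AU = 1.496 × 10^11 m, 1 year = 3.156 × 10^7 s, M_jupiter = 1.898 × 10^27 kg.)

Convert to SI: a = 9.044 AU = 1.35298e+12 m; M = 8.793 M_jupiter = 1.66891e+28 kg.
GM = G · M = 6.674e-11 · 1.66891e+28 = 1.11383e+18 m³/s².
Kepler's third law: T = 2π √(a³ / GM).
Substituting a = 1.35298e+12 m and GM = 1.11383e+18 m³/s²:
T = 2π √((1.35298e+12)³ / 1.11383e+18) s
T ≈ 9.369e+09 s = 296.9 years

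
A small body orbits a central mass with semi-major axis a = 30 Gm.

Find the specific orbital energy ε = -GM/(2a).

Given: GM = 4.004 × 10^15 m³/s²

Convert to SI: a = 30 Gm = 3e+10 m.
ε = −GM / (2a).
ε = −4.004e+15 / (2 · 3e+10) J/kg ≈ -6.673e+04 J/kg = -66.73 kJ/kg.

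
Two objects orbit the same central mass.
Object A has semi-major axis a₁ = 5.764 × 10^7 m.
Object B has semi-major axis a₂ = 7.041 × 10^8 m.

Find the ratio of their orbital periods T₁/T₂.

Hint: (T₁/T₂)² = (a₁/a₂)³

From Kepler's third law, (T₁/T₂)² = (a₁/a₂)³, so T₁/T₂ = (a₁/a₂)^(3/2).
a₁/a₂ = 5.764e+07 / 7.041e+08 = 0.0818634.
T₁/T₂ = (0.0818634)^(3/2) ≈ 0.02342.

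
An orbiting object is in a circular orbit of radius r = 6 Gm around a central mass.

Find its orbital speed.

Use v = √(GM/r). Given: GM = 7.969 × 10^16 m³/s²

Convert to SI: r = 6 Gm = 6e+09 m.
For a circular orbit, gravity supplies the centripetal force, so v = √(GM / r).
v = √(7.969e+16 / 6e+09) m/s ≈ 3644 m/s = 3.644 km/s.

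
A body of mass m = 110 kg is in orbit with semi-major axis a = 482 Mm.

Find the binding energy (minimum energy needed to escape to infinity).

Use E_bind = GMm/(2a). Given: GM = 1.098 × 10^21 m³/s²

Convert to SI: a = 482 Mm = 4.82e+08 m.
Total orbital energy is E = −GMm/(2a); binding energy is E_bind = −E = GMm/(2a).
E_bind = 1.098e+21 · 110 / (2 · 4.82e+08) J ≈ 1.253e+14 J = 125.3 TJ.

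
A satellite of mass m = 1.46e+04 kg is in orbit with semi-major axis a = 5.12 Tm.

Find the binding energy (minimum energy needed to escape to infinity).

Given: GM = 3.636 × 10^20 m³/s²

Convert to SI: a = 5.12 Tm = 5.12e+12 m.
Total orbital energy is E = −GMm/(2a); binding energy is E_bind = −E = GMm/(2a).
E_bind = 3.636e+20 · 1.46e+04 / (2 · 5.12e+12) J ≈ 5.184e+11 J = 518.4 GJ.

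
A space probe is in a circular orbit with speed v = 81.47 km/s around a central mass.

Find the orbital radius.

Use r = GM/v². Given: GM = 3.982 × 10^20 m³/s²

Convert to SI: v = 81.47 km/s = 81470 m/s.
For a circular orbit, v² = GM / r, so r = GM / v².
r = 3.982e+20 / (81470)² m ≈ 5.999e+10 m = 59.99 Gm.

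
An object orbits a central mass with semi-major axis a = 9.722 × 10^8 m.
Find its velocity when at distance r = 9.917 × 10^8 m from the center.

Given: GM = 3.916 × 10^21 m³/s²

Vis-viva: v = √(GM · (2/r − 1/a)).
2/r − 1/a = 2/9.917e+08 − 1/9.722e+08 = 9.88144e-10 m⁻¹.
v = √(3.916e+21 · 9.88144e-10) m/s ≈ 1.967e+06 m/s = 1967 km/s.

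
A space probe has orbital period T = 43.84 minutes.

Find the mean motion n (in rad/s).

Convert to SI: T = 43.84 minutes = 2630.4 s.
n = 2π / T.
n = 2π / 2630.4 s ≈ 0.002389 rad/s.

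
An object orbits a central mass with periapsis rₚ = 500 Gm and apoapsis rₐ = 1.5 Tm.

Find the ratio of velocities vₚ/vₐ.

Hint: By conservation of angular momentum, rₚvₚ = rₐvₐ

Convert to SI: rₚ = 500 Gm = 5e+11 m; rₐ = 1.5 Tm = 1.5e+12 m.
Conservation of angular momentum gives rₚvₚ = rₐvₐ, so vₚ/vₐ = rₐ/rₚ.
vₚ/vₐ = 1.5e+12 / 5e+11 ≈ 3.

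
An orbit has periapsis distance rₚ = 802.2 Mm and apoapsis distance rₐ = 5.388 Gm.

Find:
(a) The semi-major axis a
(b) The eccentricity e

Convert to SI: rₚ = 802.2 Mm = 8.022e+08 m; rₐ = 5.388 Gm = 5.388e+09 m.
(a) a = (rₚ + rₐ) / 2 = (8.022e+08 + 5.388e+09) / 2 ≈ 3.095e+09 m = 3.095 Gm.
(b) e = (rₐ − rₚ) / (rₐ + rₚ) = (5.388e+09 − 8.022e+08) / (5.388e+09 + 8.022e+08) ≈ 0.7408.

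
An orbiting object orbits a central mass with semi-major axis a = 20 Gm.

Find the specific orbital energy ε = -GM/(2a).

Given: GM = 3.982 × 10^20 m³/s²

Convert to SI: a = 20 Gm = 2e+10 m.
ε = −GM / (2a).
ε = −3.982e+20 / (2 · 2e+10) J/kg ≈ -9.955e+09 J/kg = -9.955 GJ/kg.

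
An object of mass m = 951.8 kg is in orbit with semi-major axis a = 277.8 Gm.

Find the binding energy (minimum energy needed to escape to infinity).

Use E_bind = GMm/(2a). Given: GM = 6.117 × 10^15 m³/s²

Convert to SI: a = 277.8 Gm = 2.778e+11 m.
Total orbital energy is E = −GMm/(2a); binding energy is E_bind = −E = GMm/(2a).
E_bind = 6.117e+15 · 951.8 / (2 · 2.778e+11) J ≈ 1.048e+07 J = 10.48 MJ.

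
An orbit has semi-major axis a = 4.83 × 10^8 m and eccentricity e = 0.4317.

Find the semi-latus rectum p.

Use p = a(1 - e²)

p = a (1 − e²).
p = 4.83e+08 · (1 − (0.4317)²) = 4.83e+08 · 0.813635 ≈ 3.93e+08 m = 3.93 × 10^8 m.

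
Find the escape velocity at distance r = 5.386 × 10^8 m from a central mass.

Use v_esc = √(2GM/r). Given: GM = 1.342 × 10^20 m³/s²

Escape velocity comes from setting total energy to zero: ½v² − GM/r = 0 ⇒ v_esc = √(2GM / r).
v_esc = √(2 · 1.342e+20 / 5.386e+08) m/s ≈ 7.059e+05 m/s = 705.9 km/s.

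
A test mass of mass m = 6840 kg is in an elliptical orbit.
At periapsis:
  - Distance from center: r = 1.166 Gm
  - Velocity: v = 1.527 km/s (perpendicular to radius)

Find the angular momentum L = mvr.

Convert to SI: r = 1.166 Gm = 1.166e+09 m; v = 1.527 km/s = 1527 m/s.
Since v is perpendicular to r, L = m · v · r.
L = 6840 · 1527 · 1.166e+09 kg·m²/s ≈ 1.218e+16 kg·m²/s.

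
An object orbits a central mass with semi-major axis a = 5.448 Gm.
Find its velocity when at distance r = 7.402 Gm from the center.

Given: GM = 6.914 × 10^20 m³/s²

Convert to SI: a = 5.448 Gm = 5.448e+09 m; r = 7.402 Gm = 7.402e+09 m.
Vis-viva: v = √(GM · (2/r − 1/a)).
2/r − 1/a = 2/7.402e+09 − 1/5.448e+09 = 8.66436e-11 m⁻¹.
v = √(6.914e+20 · 8.66436e-11) m/s ≈ 2.448e+05 m/s = 244.8 km/s.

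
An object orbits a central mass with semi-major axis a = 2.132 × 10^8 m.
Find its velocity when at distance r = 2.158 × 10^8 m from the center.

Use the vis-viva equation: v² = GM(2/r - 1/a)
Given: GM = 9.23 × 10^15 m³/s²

Vis-viva: v = √(GM · (2/r − 1/a)).
2/r − 1/a = 2/2.158e+08 − 1/2.132e+08 = 4.57741e-09 m⁻¹.
v = √(9.23e+15 · 4.57741e-09) m/s ≈ 6500 m/s = 6.5 km/s.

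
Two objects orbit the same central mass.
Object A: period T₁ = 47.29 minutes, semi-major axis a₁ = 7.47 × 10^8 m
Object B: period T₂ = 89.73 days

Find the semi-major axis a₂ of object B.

Convert to SI: T₁ = 47.29 minutes = 2837.4 s; T₂ = 89.73 days = 7.75267e+06 s.
Kepler's third law: (T₁/T₂)² = (a₁/a₂)³ ⇒ a₂ = a₁ · (T₂/T₁)^(2/3).
T₂/T₁ = 7.75267e+06 / 2837.4 = 2732.32.
a₂ = 7.47e+08 · (2732.32)^(2/3) m ≈ 1.46e+11 m = 1.46 × 10^11 m.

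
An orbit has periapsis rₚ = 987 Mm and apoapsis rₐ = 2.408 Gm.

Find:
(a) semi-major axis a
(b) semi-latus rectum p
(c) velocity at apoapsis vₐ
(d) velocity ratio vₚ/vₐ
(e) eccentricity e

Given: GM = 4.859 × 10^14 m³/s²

Convert to SI: rₚ = 987 Mm = 9.87e+08 m; rₐ = 2.408 Gm = 2.408e+09 m.
(a) a = (rₚ + rₐ)/2 = (9.87e+08 + 2.408e+09)/2 ≈ 1.698e+09 m
(b) From a = (rₚ + rₐ)/2 = 1.6975e+09 m and e = (rₐ − rₚ)/(rₐ + rₚ) = 0.418557, p = a(1 − e²) = 1.6975e+09 · (1 − (0.418557)²) ≈ 1.4e+09 m
(c) With a = (rₚ + rₐ)/2 = 1.6975e+09 m, vₐ = √(GM (2/rₐ − 1/a)) = √(4.859e+14 · (2/2.408e+09 − 1/1.6975e+09)) m/s ≈ 342.5 m/s
(d) Conservation of angular momentum (rₚvₚ = rₐvₐ) gives vₚ/vₐ = rₐ/rₚ = 2.408e+09/9.87e+08 ≈ 2.44
(e) e = (rₐ − rₚ)/(rₐ + rₚ) = (2.408e+09 − 9.87e+08)/(2.408e+09 + 9.87e+08) ≈ 0.4186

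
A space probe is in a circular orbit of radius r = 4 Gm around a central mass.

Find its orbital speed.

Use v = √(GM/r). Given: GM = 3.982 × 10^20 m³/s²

Convert to SI: r = 4 Gm = 4e+09 m.
For a circular orbit, gravity supplies the centripetal force, so v = √(GM / r).
v = √(3.982e+20 / 4e+09) m/s ≈ 3.155e+05 m/s = 315.5 km/s.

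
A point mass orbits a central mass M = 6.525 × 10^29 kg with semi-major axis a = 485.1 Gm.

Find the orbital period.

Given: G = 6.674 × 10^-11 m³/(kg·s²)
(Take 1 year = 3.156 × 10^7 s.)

Convert to SI: a = 485.1 Gm = 4.851e+11 m.
GM = G · M = 6.674e-11 · 6.525e+29 = 4.35478e+19 m³/s².
Kepler's third law: T = 2π √(a³ / GM).
Substituting a = 4.851e+11 m and GM = 4.35478e+19 m³/s²:
T = 2π √((4.851e+11)³ / 4.35478e+19) s
T ≈ 3.217e+08 s = 10.19 years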